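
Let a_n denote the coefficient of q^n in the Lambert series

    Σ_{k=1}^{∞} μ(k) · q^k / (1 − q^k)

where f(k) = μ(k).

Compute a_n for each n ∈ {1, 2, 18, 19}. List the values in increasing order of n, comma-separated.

1, 0, 0, 0

[q^1] μ(1)=1 ⇒ 1
q^2  k|2↦μ(k): 2:-1 1:1  a_2=0
d|18:{1,2,3,6,9,18}  Σμ=1+(-1)+(-1)+1+0+0=0
[q^19] μ(1)=1,μ(19)=-1 ⇒ 0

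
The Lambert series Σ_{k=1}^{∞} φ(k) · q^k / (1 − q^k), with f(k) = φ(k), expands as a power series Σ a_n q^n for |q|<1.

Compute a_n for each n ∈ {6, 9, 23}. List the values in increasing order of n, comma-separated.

q^6  k|6↦φ(k): 6:2 3:2 2:1 1:1  a_6=6
[q^9] φ(1)=1,φ(3)=2,φ(9)=6 ⇒ 9
[q^23] φ(1)=1,φ(23)=22 ⇒ 23

6, 9, 23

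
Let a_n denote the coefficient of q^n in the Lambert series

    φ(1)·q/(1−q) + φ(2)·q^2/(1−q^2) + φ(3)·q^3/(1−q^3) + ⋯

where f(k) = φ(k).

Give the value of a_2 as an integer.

[q^2] φ(1)=1,φ(2)=1 ⇒ 2

a_2 = 2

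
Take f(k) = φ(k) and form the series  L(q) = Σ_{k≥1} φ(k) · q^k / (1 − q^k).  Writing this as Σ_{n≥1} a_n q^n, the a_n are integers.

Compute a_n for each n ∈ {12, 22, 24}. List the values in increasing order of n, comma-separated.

n=12: 1·12 2·6 3·4 4·3 6·2 12·1  φ→[1+1+2+2+2+4]=12
q^22  k|22↦φ(k): 22:10 11:10 2:1 1:1  a_22=22
d|24:{24,12,8,6,4,3,2,1}  Σφ=8+4+4+2+2+2+1+1=24

12, 22, 24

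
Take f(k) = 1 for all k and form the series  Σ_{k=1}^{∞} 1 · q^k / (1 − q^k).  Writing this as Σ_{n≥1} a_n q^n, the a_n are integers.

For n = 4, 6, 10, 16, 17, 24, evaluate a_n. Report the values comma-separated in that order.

3, 4, 4, 5, 2, 8

[q^4] f(1)=1,f(2)=1,f(4)=1 ⇒ 3
n=6: 1·6 2·3 3·2 6·1  f→[1+1+1+1]=4
[q^10] f(10)=1,f(5)=1,f(2)=1,f(1)=1 ⇒ 4
n=16: 16·1 8·2 4·4 2·8 1·16  f→[1+1+1+1+1]=5
q^17  k|17↦f(k): 17:1 1:1  a_17=2
q^24  k|24↦f(k): 1:1 2:1 3:1 4:1 6:1 8:1 12:1 24:1  a_24=8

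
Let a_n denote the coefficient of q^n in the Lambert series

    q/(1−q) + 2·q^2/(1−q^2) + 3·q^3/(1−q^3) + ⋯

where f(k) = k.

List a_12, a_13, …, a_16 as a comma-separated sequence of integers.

q^12  k|12↦f(k): 12:12 6:6 4:4 3:3 2:2 1:1  a_12=28
d|13:{1,13}  Σf=1+13=14
[q^14] f(1)=1,f(2)=2,f(7)=7,f(14)=14 ⇒ 24
[q^15] f(15)=15,f(5)=5,f(3)=3,f(1)=1 ⇒ 24
q^16  k|16↦f(k): 1:1 2:2 4:4 8:8 16:16  a_16=31

28, 14, 24, 24, 31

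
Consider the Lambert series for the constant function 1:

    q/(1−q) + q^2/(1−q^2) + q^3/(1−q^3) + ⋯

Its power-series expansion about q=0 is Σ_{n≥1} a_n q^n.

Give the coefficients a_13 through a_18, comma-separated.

n=13: 1·13 13·1  f→[1+1]=2
q^14  k|14↦f(k): 14:1 7:1 2:1 1:1  a_14=4
q^15  k|15↦f(k): 15:1 5:1 3:1 1:1  a_15=4
n=16: 1·16 2·8 4·4 8·2 16·1  f→[1+1+1+1+1]=5
d|17:{17,1}  Σf=1+1=2
d|18:{1,2,3,6,9,18}  Σf=1+1+1+1+1+1=6

2, 4, 4, 5, 2, 6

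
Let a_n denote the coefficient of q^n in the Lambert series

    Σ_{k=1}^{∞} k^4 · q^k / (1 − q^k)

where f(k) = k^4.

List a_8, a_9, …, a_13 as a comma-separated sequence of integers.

n=8: 8·1 4·2 2·4 1·8  f→[4096+256+16+1]=4369
n=9: 9·1 3·3 1·9  f→[6561+81+1]=6643
[q^10] f(10)=10000,f(5)=625,f(2)=16,f(1)=1 ⇒ 10642
d|11:{1,11}  Σf=1+14641=14642
q^12  k|12↦f(k): 12:20736 6:1296 4:256 3:81 2:16 1:1  a_12=22386
n=13: 1·13 13·1  f→[1+28561]=28562

4369, 6643, 10642, 14642, 22386, 28562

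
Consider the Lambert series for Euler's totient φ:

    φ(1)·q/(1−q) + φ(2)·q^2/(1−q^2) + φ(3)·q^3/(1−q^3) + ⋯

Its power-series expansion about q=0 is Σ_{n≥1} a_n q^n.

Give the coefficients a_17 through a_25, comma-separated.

[q^17] φ(17)=16,φ(1)=1 ⇒ 17
[q^18] φ(18)=6,φ(9)=6,φ(6)=2,φ(3)=2,φ(2)=1,φ(1)=1 ⇒ 18
q^19  k|19↦φ(k): 1:1 19:18  a_19=19
n=20: 20·1 10·2 5·4 4·5 2·10 1·20  φ→[8+4+4+2+1+1]=20
d|21:{21,7,3,1}  Σφ=12+6+2+1=21
n=22: 1·22 2·11 11·2 22·1  φ→[1+1+10+10]=22
q^23  k|23↦φ(k): 1:1 23:22  a_23=23
n=24: 24·1 12·2 8·3 6·4 4·6 3·8 2·12 1·24  φ→[8+4+4+2+2+2+1+1]=24
[q^25] φ(1)=1,φ(5)=4,φ(25)=20 ⇒ 25

17, 18, 19, 20, 21, 22, 23, 24, 25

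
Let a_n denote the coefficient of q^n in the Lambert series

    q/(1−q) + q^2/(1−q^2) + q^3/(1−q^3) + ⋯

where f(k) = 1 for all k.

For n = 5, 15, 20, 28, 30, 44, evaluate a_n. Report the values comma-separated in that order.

2, 4, 6, 6, 8, 6

n=5: 1·5 5·1  f→[1+1]=2
n=15: 15·1 5·3 3·5 1·15  f→[1+1+1+1]=4
d|20:{1,2,4,5,10,20}  Σf=1+1+1+1+1+1=6
q^28  k|28↦f(k): 28:1 14:1 7:1 4:1 2:1 1:1  a_28=6
d|30:{30,15,10,6,5,3,2,1}  Σf=1+1+1+1+1+1+1+1=8
n=44: 44·1 22·2 11·4 4·11 2·22 1·44  f→[1+1+1+1+1+1]=6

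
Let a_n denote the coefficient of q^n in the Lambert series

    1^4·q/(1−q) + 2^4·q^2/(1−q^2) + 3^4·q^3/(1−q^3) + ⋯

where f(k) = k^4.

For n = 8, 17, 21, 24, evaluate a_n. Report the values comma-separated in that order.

4369, 83522, 196964, 358258

[q^8] f(1)=1,f(2)=16,f(4)=256,f(8)=4096 ⇒ 4369
d|17:{17,1}  Σf=83521+1=83522
[q^21] f(21)=194481,f(7)=2401,f(3)=81,f(1)=1 ⇒ 196964
q^24  k|24↦f(k): 1:1 2:16 3:81 4:256 6:1296 8:4096 12:20736 24:331776  a_24=358258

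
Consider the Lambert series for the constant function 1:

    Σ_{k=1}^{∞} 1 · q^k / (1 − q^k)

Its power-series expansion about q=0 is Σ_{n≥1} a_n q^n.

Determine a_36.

q^36  k|36↦f(k): 1:1 2:1 3:1 4:1 6:1 9:1 12:1 18:1 36:1  a_36=9

a_36 = 9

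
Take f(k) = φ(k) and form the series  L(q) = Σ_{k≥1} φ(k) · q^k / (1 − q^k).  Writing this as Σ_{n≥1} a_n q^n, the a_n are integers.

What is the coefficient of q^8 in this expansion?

d|8:{1,2,4,8}  Σφ=1+1+2+4=8

a_8 = 8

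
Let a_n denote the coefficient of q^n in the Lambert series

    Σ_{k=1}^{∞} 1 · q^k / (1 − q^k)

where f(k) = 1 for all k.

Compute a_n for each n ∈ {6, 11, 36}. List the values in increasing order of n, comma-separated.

4, 2, 9

q^6  k|6↦f(k): 6:1 3:1 2:1 1:1  a_6=4
q^11  k|11↦f(k): 11:1 1:1  a_11=2
q^36  k|36↦f(k): 36:1 18:1 12:1 9:1 6:1 4:1 3:1 2:1 1:1  a_36=9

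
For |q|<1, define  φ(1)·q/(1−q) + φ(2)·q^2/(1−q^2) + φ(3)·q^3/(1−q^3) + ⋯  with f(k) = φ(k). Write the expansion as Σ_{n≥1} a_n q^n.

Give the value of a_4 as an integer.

q^4  k|4↦φ(k): 4:2 2:1 1:1  a_4=4

a_4 = 4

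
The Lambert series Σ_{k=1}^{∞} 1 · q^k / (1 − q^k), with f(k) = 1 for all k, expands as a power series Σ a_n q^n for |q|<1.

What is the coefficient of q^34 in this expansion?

d|34:{34,17,2,1}  Σf=1+1+1+1=4

a_34 = 4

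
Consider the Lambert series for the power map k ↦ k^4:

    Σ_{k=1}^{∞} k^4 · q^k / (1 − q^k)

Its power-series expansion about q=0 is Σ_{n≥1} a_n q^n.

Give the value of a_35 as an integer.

n=35: 35·1 7·5 5·7 1·35  f→[1500625+2401+625+1]=1503652

a_35 = 1503652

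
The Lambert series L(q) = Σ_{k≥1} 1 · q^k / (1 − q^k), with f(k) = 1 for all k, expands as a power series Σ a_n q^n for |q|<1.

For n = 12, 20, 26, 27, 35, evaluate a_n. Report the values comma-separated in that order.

d|12:{12,6,4,3,2,1}  Σf=1+1+1+1+1+1=6
[q^20] f(20)=1,f(10)=1,f(5)=1,f(4)=1,f(2)=1,f(1)=1 ⇒ 6
d|26:{26,13,2,1}  Σf=1+1+1+1=4
q^27  k|27↦f(k): 1:1 3:1 9:1 27:1  a_27=4
[q^35] f(35)=1,f(7)=1,f(5)=1,f(1)=1 ⇒ 4

6, 6, 4, 4, 4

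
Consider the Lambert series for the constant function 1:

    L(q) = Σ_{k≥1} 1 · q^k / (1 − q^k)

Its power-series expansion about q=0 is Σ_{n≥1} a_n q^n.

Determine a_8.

a_8 = 4

[q^8] f(1)=1,f(2)=1,f(4)=1,f(8)=1 ⇒ 4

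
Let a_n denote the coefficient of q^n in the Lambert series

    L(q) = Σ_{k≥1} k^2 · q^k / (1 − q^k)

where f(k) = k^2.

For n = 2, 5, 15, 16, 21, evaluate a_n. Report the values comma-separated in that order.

5, 26, 260, 341, 500

[q^2] f(1)=1,f(2)=4 ⇒ 5
d|5:{5,1}  Σf=25+1=26
n=15: 1·15 3·5 5·3 15·1  f→[1+9+25+225]=260
d|16:{16,8,4,2,1}  Σf=256+64+16+4+1=341
[q^21] f(21)=441,f(7)=49,f(3)=9,f(1)=1 ⇒ 500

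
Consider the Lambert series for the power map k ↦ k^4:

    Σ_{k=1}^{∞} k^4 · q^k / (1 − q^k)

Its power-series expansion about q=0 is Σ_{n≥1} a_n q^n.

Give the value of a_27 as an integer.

a_27 = 538084

[q^27] f(1)=1,f(3)=81,f(9)=6561,f(27)=531441 ⇒ 538084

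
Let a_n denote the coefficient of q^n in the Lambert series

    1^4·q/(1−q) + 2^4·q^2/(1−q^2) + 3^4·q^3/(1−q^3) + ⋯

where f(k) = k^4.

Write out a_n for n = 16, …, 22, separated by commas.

69905, 83522, 112931, 130322, 170898, 196964, 248914

q^16  k|16↦f(k): 1:1 2:16 4:256 8:4096 16:65536  a_16=69905
[q^17] f(1)=1,f(17)=83521 ⇒ 83522
n=18: 18·1 9·2 6·3 3·6 2·9 1·18  f→[104976+6561+1296+81+16+1]=112931
q^19  k|19↦f(k): 1:1 19:130321  a_19=130322
n=20: 20·1 10·2 5·4 4·5 2·10 1·20  f→[160000+10000+625+256+16+1]=170898
q^21  k|21↦f(k): 1:1 3:81 7:2401 21:194481  a_21=196964
n=22: 1·22 2·11 11·2 22·1  f→[1+16+14641+234256]=248914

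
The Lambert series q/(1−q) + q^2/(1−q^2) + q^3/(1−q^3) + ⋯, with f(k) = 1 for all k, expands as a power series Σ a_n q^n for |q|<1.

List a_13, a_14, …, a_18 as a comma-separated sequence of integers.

2, 4, 4, 5, 2, 6

d|13:{13,1}  Σf=1+1=2
q^14  k|14↦f(k): 1:1 2:1 7:1 14:1  a_14=4
q^15  k|15↦f(k): 15:1 5:1 3:1 1:1  a_15=4
n=16: 1·16 2·8 4·4 8·2 16·1  f→[1+1+1+1+1]=5
q^17  k|17↦f(k): 17:1 1:1  a_17=2
q^18  k|18↦f(k): 1:1 2:1 3:1 6:1 9:1 18:1  a_18=6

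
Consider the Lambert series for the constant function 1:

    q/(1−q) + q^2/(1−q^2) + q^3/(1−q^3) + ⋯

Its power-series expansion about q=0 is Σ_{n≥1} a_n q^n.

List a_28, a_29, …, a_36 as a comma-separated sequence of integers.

6, 2, 8, 2, 6, 4, 4, 4, 9

q^28  k|28↦f(k): 1:1 2:1 4:1 7:1 14:1 28:1  a_28=6
n=29: 29·1 1·29  f→[1+1]=2
q^30  k|30↦f(k): 1:1 2:1 3:1 5:1 6:1 10:1 15:1 30:1  a_30=8
[q^31] f(1)=1,f(31)=1 ⇒ 2
[q^32] f(1)=1,f(2)=1,f(4)=1,f(8)=1,f(16)=1,f(32)=1 ⇒ 6
q^33  k|33↦f(k): 1:1 3:1 11:1 33:1  a_33=4
n=34: 34·1 17·2 2·17 1·34  f→[1+1+1+1]=4
[q^35] f(1)=1,f(5)=1,f(7)=1,f(35)=1 ⇒ 4
d|36:{1,2,3,4,6,9,12,18,36}  Σf=1+1+1+1+1+1+1+1+1=9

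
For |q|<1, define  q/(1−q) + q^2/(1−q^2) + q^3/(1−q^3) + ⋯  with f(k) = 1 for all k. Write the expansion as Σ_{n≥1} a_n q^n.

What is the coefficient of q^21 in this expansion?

a_21 = 4

[q^21] f(21)=1,f(7)=1,f(3)=1,f(1)=1 ⇒ 4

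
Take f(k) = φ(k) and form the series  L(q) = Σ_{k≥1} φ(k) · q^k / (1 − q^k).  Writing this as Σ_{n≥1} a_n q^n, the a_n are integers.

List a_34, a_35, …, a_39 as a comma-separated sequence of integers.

d|34:{1,2,17,34}  Σφ=1+1+16+16=34
q^35  k|35↦φ(k): 35:24 7:6 5:4 1:1  a_35=35
d|36:{1,2,3,4,6,9,12,18,36}  Σφ=1+1+2+2+2+6+4+6+12=36
[q^37] φ(1)=1,φ(37)=36 ⇒ 37
[q^38] φ(1)=1,φ(2)=1,φ(19)=18,φ(38)=18 ⇒ 38
[q^39] φ(1)=1,φ(3)=2,φ(13)=12,φ(39)=24 ⇒ 39

34, 35, 36, 37, 38, 39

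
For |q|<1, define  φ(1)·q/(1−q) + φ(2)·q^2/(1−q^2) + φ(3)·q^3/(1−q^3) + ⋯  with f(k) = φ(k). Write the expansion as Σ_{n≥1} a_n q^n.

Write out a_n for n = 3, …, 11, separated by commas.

d|3:{3,1}  Σφ=2+1=3
q^4  k|4↦φ(k): 4:2 2:1 1:1  a_4=4
[q^5] φ(5)=4,φ(1)=1 ⇒ 5
[q^6] φ(1)=1,φ(2)=1,φ(3)=2,φ(6)=2 ⇒ 6
d|7:{1,7}  Σφ=1+6=7
[q^8] φ(1)=1,φ(2)=1,φ(4)=2,φ(8)=4 ⇒ 8
d|9:{9,3,1}  Σφ=6+2+1=9
n=10: 10·1 5·2 2·5 1·10  φ→[4+4+1+1]=10
d|11:{1,11}  Σφ=1+10=11

3, 4, 5, 6, 7, 8, 9, 10, 11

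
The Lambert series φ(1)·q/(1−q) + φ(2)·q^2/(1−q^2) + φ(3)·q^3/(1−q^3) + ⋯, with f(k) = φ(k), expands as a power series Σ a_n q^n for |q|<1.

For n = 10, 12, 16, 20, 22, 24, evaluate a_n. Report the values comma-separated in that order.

[q^10] φ(10)=4,φ(5)=4,φ(2)=1,φ(1)=1 ⇒ 10
[q^12] φ(12)=4,φ(6)=2,φ(4)=2,φ(3)=2,φ(2)=1,φ(1)=1 ⇒ 12
d|16:{16,8,4,2,1}  Σφ=8+4+2+1+1=16
n=20: 1·20 2·10 4·5 5·4 10·2 20·1  φ→[1+1+2+4+4+8]=20
d|22:{1,2,11,22}  Σφ=1+1+10+10=22
q^24  k|24↦φ(k): 24:8 12:4 8:4 6:2 4:2 3:2 2:1 1:1  a_24=24

10, 12, 16, 20, 22, 24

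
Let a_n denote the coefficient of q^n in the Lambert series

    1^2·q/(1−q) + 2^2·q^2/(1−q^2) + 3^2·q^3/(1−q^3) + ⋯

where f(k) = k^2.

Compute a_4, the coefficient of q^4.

a_4 = 21

[q^4] f(1)=1,f(2)=4,f(4)=16 ⇒ 21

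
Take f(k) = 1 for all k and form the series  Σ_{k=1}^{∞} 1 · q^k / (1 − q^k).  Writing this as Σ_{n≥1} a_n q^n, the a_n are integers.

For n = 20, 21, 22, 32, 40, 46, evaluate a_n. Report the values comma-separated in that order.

[q^20] f(1)=1,f(2)=1,f(4)=1,f(5)=1,f(10)=1,f(20)=1 ⇒ 6
[q^21] f(21)=1,f(7)=1,f(3)=1,f(1)=1 ⇒ 4
n=22: 22·1 11·2 2·11 1·22  f→[1+1+1+1]=4
q^32  k|32↦f(k): 32:1 16:1 8:1 4:1 2:1 1:1  a_32=6
d|40:{40,20,10,8,5,4,2,1}  Σf=1+1+1+1+1+1+1+1=8
n=46: 46·1 23·2 2·23 1·46  f→[1+1+1+1]=4

6, 4, 4, 6, 8, 4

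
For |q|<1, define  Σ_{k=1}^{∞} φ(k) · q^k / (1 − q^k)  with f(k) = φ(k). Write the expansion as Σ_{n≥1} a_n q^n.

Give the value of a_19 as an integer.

q^19  k|19↦φ(k): 19:18 1:1  a_19=19

a_19 = 19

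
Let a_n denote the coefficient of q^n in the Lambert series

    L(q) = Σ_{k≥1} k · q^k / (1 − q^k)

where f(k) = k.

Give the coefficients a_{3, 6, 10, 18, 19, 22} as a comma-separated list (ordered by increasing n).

d|3:{3,1}  Σf=3+1=4
d|6:{6,3,2,1}  Σf=6+3+2+1=12
[q^10] f(1)=1,f(2)=2,f(5)=5,f(10)=10 ⇒ 18
q^18  k|18↦f(k): 18:18 9:9 6:6 3:3 2:2 1:1  a_18=39
[q^19] f(1)=1,f(19)=19 ⇒ 20
n=22: 22·1 11·2 2·11 1·22  f→[22+11+2+1]=36

4, 12, 18, 39, 20, 36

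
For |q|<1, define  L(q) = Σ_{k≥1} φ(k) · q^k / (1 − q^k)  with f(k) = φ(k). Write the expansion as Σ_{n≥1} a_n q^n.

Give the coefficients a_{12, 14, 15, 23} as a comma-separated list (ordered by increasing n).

d|12:{12,6,4,3,2,1}  Σφ=4+2+2+2+1+1=12
d|14:{1,2,7,14}  Σφ=1+1+6+6=14
n=15: 1·15 3·5 5·3 15·1  φ→[1+2+4+8]=15
q^23  k|23↦φ(k): 23:22 1:1  a_23=23

12, 14, 15, 23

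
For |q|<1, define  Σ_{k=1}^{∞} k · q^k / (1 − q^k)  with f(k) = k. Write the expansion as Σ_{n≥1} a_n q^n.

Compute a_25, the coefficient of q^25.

q^25  k|25↦f(k): 25:25 5:5 1:1  a_25=31

a_25 = 31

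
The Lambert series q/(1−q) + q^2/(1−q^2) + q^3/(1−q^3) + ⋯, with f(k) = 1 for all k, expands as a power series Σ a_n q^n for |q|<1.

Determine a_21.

a_21 = 4

n=21: 1·21 3·7 7·3 21·1  f→[1+1+1+1]=4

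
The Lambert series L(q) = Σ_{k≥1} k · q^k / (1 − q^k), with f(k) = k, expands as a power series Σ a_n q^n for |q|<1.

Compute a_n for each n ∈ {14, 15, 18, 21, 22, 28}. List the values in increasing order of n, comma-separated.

d|14:{14,7,2,1}  Σf=14+7+2+1=24
n=15: 1·15 3·5 5·3 15·1  f→[1+3+5+15]=24
d|18:{1,2,3,6,9,18}  Σf=1+2+3+6+9+18=39
[q^21] f(21)=21,f(7)=7,f(3)=3,f(1)=1 ⇒ 32
[q^22] f(1)=1,f(2)=2,f(11)=11,f(22)=22 ⇒ 36
[q^28] f(1)=1,f(2)=2,f(4)=4,f(7)=7,f(14)=14,f(28)=28 ⇒ 56

24, 24, 39, 32, 36, 56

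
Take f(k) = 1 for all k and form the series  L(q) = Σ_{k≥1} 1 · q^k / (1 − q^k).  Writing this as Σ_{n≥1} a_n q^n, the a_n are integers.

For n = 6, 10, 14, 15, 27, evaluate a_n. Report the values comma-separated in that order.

[q^6] f(1)=1,f(2)=1,f(3)=1,f(6)=1 ⇒ 4
d|10:{1,2,5,10}  Σf=1+1+1+1=4
q^14  k|14↦f(k): 14:1 7:1 2:1 1:1  a_14=4
q^15  k|15↦f(k): 1:1 3:1 5:1 15:1  a_15=4
n=27: 1·27 3·9 9·3 27·1  f→[1+1+1+1]=4

4, 4, 4, 4, 4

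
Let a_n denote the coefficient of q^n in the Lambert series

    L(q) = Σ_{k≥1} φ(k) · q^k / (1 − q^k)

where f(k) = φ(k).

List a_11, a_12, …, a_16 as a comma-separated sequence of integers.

d|11:{1,11}  Σφ=1+10=11
n=12: 12·1 6·2 4·3 3·4 2·6 1·12  φ→[4+2+2+2+1+1]=12
[q^13] φ(1)=1,φ(13)=12 ⇒ 13
q^14  k|14↦φ(k): 1:1 2:1 7:6 14:6  a_14=14
[q^15] φ(15)=8,φ(5)=4,φ(3)=2,φ(1)=1 ⇒ 15
n=16: 1·16 2·8 4·4 8·2 16·1  φ→[1+1+2+4+8]=16

11, 12, 13, 14, 15, 16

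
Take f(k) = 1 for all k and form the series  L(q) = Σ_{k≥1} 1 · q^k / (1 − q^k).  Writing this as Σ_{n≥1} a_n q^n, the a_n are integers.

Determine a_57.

a_57 = 4

d|57:{1,3,19,57}  Σf=1+1+1+1=4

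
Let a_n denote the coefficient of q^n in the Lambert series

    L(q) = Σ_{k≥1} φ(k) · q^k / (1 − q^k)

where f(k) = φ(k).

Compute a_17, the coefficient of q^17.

[q^17] φ(17)=16,φ(1)=1 ⇒ 17

a_17 = 17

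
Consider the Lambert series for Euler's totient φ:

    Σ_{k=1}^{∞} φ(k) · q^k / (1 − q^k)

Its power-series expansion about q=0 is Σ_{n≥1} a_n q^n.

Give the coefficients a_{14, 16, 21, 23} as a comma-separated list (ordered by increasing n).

[q^14] φ(1)=1,φ(2)=1,φ(7)=6,φ(14)=6 ⇒ 14
[q^16] φ(16)=8,φ(8)=4,φ(4)=2,φ(2)=1,φ(1)=1 ⇒ 16
q^21  k|21↦φ(k): 21:12 7:6 3:2 1:1  a_21=21
d|23:{1,23}  Σφ=1+22=23

14, 16, 21, 23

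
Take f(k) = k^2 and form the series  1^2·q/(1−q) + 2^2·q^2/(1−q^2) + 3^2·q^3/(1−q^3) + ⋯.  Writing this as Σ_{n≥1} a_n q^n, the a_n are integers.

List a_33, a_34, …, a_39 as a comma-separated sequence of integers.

1220, 1450, 1300, 1911, 1370, 1810, 1700

[q^33] f(33)=1089,f(11)=121,f(3)=9,f(1)=1 ⇒ 1220
d|34:{1,2,17,34}  Σf=1+4+289+1156=1450
[q^35] f(35)=1225,f(7)=49,f(5)=25,f(1)=1 ⇒ 1300
q^36  k|36↦f(k): 36:1296 18:324 12:144 9:81 6:36 4:16 3:9 2:4 1:1  a_36=1911
d|37:{37,1}  Σf=1369+1=1370
n=38: 38·1 19·2 2·19 1·38  f→[1444+361+4+1]=1810
d|39:{1,3,13,39}  Σf=1+9+169+1521=1700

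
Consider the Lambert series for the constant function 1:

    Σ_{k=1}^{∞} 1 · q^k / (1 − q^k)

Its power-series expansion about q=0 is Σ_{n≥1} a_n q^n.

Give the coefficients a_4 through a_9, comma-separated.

3, 2, 4, 2, 4, 3

q^4  k|4↦f(k): 1:1 2:1 4:1  a_4=3
n=5: 1·5 5·1  f→[1+1]=2
d|6:{1,2,3,6}  Σf=1+1+1+1=4
d|7:{7,1}  Σf=1+1=2
n=8: 8·1 4·2 2·4 1·8  f→[1+1+1+1]=4
n=9: 9·1 3·3 1·9  f→[1+1+1]=3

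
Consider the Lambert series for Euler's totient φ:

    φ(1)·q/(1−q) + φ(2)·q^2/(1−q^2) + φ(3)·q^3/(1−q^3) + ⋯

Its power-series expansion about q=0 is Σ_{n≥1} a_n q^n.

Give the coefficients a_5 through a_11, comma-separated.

n=5: 1·5 5·1  φ→[1+4]=5
n=6: 1·6 2·3 3·2 6·1  φ→[1+1+2+2]=6
n=7: 1·7 7·1  φ→[1+6]=7
q^8  k|8↦φ(k): 1:1 2:1 4:2 8:4  a_8=8
q^9  k|9↦φ(k): 1:1 3:2 9:6  a_9=9
[q^10] φ(10)=4,φ(5)=4,φ(2)=1,φ(1)=1 ⇒ 10
q^11  k|11↦φ(k): 11:10 1:1  a_11=11

5, 6, 7, 8, 9, 10, 11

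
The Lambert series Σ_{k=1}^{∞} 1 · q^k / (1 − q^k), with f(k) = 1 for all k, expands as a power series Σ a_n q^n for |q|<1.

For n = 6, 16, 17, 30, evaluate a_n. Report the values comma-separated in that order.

[q^6] f(1)=1,f(2)=1,f(3)=1,f(6)=1 ⇒ 4
n=16: 1·16 2·8 4·4 8·2 16·1  f→[1+1+1+1+1]=5
q^17  k|17↦f(k): 1:1 17:1  a_17=2
q^30  k|30↦f(k): 30:1 15:1 10:1 6:1 5:1 3:1 2:1 1:1  a_30=8

4, 5, 2, 8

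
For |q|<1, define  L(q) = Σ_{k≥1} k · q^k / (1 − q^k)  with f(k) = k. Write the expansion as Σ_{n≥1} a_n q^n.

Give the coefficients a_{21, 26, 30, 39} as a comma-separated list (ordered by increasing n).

n=21: 21·1 7·3 3·7 1·21  f→[21+7+3+1]=32
n=26: 26·1 13·2 2·13 1·26  f→[26+13+2+1]=42
q^30  k|30↦f(k): 1:1 2:2 3:3 5:5 6:6 10:10 15:15 30:30  a_30=72
d|39:{39,13,3,1}  Σf=39+13+3+1=56

32, 42, 72, 56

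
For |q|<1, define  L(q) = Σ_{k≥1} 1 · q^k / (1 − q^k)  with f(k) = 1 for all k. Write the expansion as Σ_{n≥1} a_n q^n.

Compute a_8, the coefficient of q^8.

a_8 = 4

d|8:{8,4,2,1}  Σf=1+1+1+1=4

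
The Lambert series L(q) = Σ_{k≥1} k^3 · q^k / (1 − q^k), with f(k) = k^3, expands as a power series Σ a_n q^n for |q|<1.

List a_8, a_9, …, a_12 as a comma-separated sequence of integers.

d|8:{1,2,4,8}  Σf=1+8+64+512=585
[q^9] f(9)=729,f(3)=27,f(1)=1 ⇒ 757
n=10: 1·10 2·5 5·2 10·1  f→[1+8+125+1000]=1134
[q^11] f(11)=1331,f(1)=1 ⇒ 1332
d|12:{1,2,3,4,6,12}  Σf=1+8+27+64+216+1728=2044

585, 757, 1134, 1332, 2044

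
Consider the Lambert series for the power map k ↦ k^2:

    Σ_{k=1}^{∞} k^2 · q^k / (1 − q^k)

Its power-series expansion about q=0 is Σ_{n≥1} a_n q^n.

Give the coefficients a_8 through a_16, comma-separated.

[q^8] f(8)=64,f(4)=16,f(2)=4,f(1)=1 ⇒ 85
[q^9] f(1)=1,f(3)=9,f(9)=81 ⇒ 91
d|10:{10,5,2,1}  Σf=100+25+4+1=130
n=11: 1·11 11·1  f→[1+121]=122
q^12  k|12↦f(k): 1:1 2:4 3:9 4:16 6:36 12:144  a_12=210
n=13: 1·13 13·1  f→[1+169]=170
d|14:{1,2,7,14}  Σf=1+4+49+196=250
q^15  k|15↦f(k): 1:1 3:9 5:25 15:225  a_15=260
q^16  k|16↦f(k): 16:256 8:64 4:16 2:4 1:1  a_16=341

85, 91, 130, 122, 210, 170, 250, 260, 341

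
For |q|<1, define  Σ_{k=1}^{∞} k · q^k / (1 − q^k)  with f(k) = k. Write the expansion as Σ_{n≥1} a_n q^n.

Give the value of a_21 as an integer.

[q^21] f(1)=1,f(3)=3,f(7)=7,f(21)=21 ⇒ 32

a_21 = 32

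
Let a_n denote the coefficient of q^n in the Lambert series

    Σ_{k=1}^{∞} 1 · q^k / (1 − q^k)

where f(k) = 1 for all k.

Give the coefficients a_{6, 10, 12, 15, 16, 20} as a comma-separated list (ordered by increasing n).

4, 4, 6, 4, 5, 6

n=6: 1·6 2·3 3·2 6·1  f→[1+1+1+1]=4
[q^10] f(1)=1,f(2)=1,f(5)=1,f(10)=1 ⇒ 4
n=12: 1·12 2·6 3·4 4·3 6·2 12·1  f→[1+1+1+1+1+1]=6
q^15  k|15↦f(k): 15:1 5:1 3:1 1:1  a_15=4
d|16:{16,8,4,2,1}  Σf=1+1+1+1+1=5
q^20  k|20↦f(k): 20:1 10:1 5:1 4:1 2:1 1:1  a_20=6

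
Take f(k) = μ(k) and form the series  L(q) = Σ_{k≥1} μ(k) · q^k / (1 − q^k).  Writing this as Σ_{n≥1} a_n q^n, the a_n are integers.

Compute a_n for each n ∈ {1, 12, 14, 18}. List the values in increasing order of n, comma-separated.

1, 0, 0, 0

n=1: 1·1  μ→[1]=1
n=12: 1·12 2·6 3·4 4·3 6·2 12·1  μ→[1+(-1)+(-1)+0+1+0]=0
n=14: 14·1 7·2 2·7 1·14  μ→[1+(-1)+(-1)+1]=0
[q^18] μ(18)=0,μ(9)=0,μ(6)=1,μ(3)=-1,μ(2)=-1,μ(1)=1 ⇒ 0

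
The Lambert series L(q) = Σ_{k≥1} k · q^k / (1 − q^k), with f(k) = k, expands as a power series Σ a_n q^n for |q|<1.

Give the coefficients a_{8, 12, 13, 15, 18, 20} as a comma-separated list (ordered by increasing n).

q^8  k|8↦f(k): 8:8 4:4 2:2 1:1  a_8=15
q^12  k|12↦f(k): 1:1 2:2 3:3 4:4 6:6 12:12  a_12=28
n=13: 1·13 13·1  f→[1+13]=14
d|15:{1,3,5,15}  Σf=1+3+5+15=24
[q^18] f(18)=18,f(9)=9,f(6)=6,f(3)=3,f(2)=2,f(1)=1 ⇒ 39
d|20:{20,10,5,4,2,1}  Σf=20+10+5+4+2+1=42

15, 28, 14, 24, 39, 42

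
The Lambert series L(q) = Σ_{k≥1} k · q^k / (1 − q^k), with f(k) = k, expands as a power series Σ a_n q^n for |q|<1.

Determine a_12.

d|12:{1,2,3,4,6,12}  Σf=1+2+3+4+6+12=28

a_12 = 28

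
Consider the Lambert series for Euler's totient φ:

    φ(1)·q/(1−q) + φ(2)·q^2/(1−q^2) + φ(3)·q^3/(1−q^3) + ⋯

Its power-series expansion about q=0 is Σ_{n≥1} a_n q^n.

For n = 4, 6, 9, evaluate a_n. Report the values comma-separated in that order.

q^4  k|4↦φ(k): 4:2 2:1 1:1  a_4=4
q^6  k|6↦φ(k): 1:1 2:1 3:2 6:2  a_6=6
q^9  k|9↦φ(k): 9:6 3:2 1:1  a_9=9

4, 6, 9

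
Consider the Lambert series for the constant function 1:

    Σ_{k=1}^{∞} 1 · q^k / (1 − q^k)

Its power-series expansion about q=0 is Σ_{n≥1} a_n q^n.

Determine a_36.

d|36:{36,18,12,9,6,4,3,2,1}  Σf=1+1+1+1+1+1+1+1+1=9

a_36 = 9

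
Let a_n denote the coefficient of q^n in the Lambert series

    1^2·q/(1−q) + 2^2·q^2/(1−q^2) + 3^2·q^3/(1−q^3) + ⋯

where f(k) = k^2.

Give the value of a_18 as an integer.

a_18 = 455

q^18  k|18↦f(k): 18:324 9:81 6:36 3:9 2:4 1:1  a_18=455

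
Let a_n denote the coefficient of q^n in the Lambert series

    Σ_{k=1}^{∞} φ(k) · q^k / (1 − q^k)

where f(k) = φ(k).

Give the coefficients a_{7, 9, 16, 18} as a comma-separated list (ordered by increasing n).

q^7  k|7↦φ(k): 7:6 1:1  a_7=7
d|9:{1,3,9}  Σφ=1+2+6=9
d|16:{1,2,4,8,16}  Σφ=1+1+2+4+8=16
d|18:{18,9,6,3,2,1}  Σφ=6+6+2+2+1+1=18

7, 9, 16, 18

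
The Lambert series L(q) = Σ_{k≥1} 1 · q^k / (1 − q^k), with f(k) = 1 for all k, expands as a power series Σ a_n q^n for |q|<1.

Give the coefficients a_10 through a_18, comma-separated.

q^10  k|10↦f(k): 10:1 5:1 2:1 1:1  a_10=4
[q^11] f(11)=1,f(1)=1 ⇒ 2
[q^12] f(1)=1,f(2)=1,f(3)=1,f(4)=1,f(6)=1,f(12)=1 ⇒ 6
q^13  k|13↦f(k): 1:1 13:1  a_13=2
[q^14] f(14)=1,f(7)=1,f(2)=1,f(1)=1 ⇒ 4
[q^15] f(1)=1,f(3)=1,f(5)=1,f(15)=1 ⇒ 4
[q^16] f(1)=1,f(2)=1,f(4)=1,f(8)=1,f(16)=1 ⇒ 5
q^17  k|17↦f(k): 17:1 1:1  a_17=2
n=18: 18·1 9·2 6·3 3·6 2·9 1·18  f→[1+1+1+1+1+1]=6

4, 2, 6, 2, 4, 4, 5, 2, 6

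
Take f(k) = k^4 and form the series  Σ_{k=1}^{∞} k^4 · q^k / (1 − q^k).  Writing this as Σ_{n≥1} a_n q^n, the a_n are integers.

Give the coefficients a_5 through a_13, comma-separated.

626, 1394, 2402, 4369, 6643, 10642, 14642, 22386, 28562

n=5: 5·1 1·5  f→[625+1]=626
[q^6] f(1)=1,f(2)=16,f(3)=81,f(6)=1296 ⇒ 1394
n=7: 1·7 7·1  f→[1+2401]=2402
q^8  k|8↦f(k): 1:1 2:16 4:256 8:4096  a_8=4369
n=9: 1·9 3·3 9·1  f→[1+81+6561]=6643
d|10:{10,5,2,1}  Σf=10000+625+16+1=10642
q^11  k|11↦f(k): 1:1 11:14641  a_11=14642
n=12: 1·12 2·6 3·4 4·3 6·2 12·1  f→[1+16+81+256+1296+20736]=22386
[q^13] f(13)=28561,f(1)=1 ⇒ 28562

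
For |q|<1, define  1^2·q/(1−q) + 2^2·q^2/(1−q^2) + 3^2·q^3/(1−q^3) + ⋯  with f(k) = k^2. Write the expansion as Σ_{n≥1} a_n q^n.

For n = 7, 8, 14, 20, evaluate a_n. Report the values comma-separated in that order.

50, 85, 250, 546

d|7:{7,1}  Σf=49+1=50
q^8  k|8↦f(k): 8:64 4:16 2:4 1:1  a_8=85
q^14  k|14↦f(k): 14:196 7:49 2:4 1:1  a_14=250
n=20: 20·1 10·2 5·4 4·5 2·10 1·20  f→[400+100+25+16+4+1]=546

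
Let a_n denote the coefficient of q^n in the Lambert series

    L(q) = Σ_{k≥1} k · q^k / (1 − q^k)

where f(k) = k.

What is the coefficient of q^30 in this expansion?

a_30 = 72

q^30  k|30↦f(k): 30:30 15:15 10:10 6:6 5:5 3:3 2:2 1:1  a_30=72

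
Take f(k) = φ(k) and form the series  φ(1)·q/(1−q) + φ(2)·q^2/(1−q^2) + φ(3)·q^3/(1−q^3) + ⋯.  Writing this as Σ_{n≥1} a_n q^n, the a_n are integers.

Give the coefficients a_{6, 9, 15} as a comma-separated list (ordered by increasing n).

n=6: 6·1 3·2 2·3 1·6  φ→[2+2+1+1]=6
n=9: 1·9 3·3 9·1  φ→[1+2+6]=9
n=15: 15·1 5·3 3·5 1·15  φ→[8+4+2+1]=15

6, 9, 15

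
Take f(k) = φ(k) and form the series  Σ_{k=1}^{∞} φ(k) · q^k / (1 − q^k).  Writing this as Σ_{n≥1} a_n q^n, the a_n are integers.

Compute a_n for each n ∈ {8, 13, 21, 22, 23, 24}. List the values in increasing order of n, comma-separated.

d|8:{1,2,4,8}  Σφ=1+1+2+4=8
n=13: 13·1 1·13  φ→[12+1]=13
d|21:{21,7,3,1}  Σφ=12+6+2+1=21
q^22  k|22↦φ(k): 1:1 2:1 11:10 22:10  a_22=22
q^23  k|23↦φ(k): 23:22 1:1  a_23=23
[q^24] φ(24)=8,φ(12)=4,φ(8)=4,φ(6)=2,φ(4)=2,φ(3)=2,φ(2)=1,φ(1)=1 ⇒ 24

8, 13, 21, 22, 23, 24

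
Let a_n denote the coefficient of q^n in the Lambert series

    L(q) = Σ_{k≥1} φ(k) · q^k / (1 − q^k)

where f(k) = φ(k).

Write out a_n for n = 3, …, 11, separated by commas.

d|3:{3,1}  Σφ=2+1=3
n=4: 4·1 2·2 1·4  φ→[2+1+1]=4
d|5:{5,1}  Σφ=4+1=5
[q^6] φ(1)=1,φ(2)=1,φ(3)=2,φ(6)=2 ⇒ 6
[q^7] φ(1)=1,φ(7)=6 ⇒ 7
q^8  k|8↦φ(k): 1:1 2:1 4:2 8:4  a_8=8
n=9: 1·9 3·3 9·1  φ→[1+2+6]=9
q^10  k|10↦φ(k): 10:4 5:4 2:1 1:1  a_10=10
[q^11] φ(11)=10,φ(1)=1 ⇒ 11

3, 4, 5, 6, 7, 8, 9, 10, 11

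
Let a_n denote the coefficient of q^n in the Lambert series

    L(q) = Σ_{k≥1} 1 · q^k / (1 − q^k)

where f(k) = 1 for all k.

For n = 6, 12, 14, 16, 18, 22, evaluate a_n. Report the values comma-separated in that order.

[q^6] f(6)=1,f(3)=1,f(2)=1,f(1)=1 ⇒ 4
q^12  k|12↦f(k): 1:1 2:1 3:1 4:1 6:1 12:1  a_12=6
d|14:{14,7,2,1}  Σf=1+1+1+1=4
[q^16] f(16)=1,f(8)=1,f(4)=1,f(2)=1,f(1)=1 ⇒ 5
q^18  k|18↦f(k): 1:1 2:1 3:1 6:1 9:1 18:1  a_18=6
[q^22] f(1)=1,f(2)=1,f(11)=1,f(22)=1 ⇒ 4

4, 6, 4, 5, 6, 4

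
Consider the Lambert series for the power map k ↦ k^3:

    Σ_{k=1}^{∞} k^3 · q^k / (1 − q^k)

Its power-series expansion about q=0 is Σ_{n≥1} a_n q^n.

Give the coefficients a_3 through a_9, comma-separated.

q^3  k|3↦f(k): 1:1 3:27  a_3=28
d|4:{4,2,1}  Σf=64+8+1=73
[q^5] f(5)=125,f(1)=1 ⇒ 126
q^6  k|6↦f(k): 1:1 2:8 3:27 6:216  a_6=252
[q^7] f(1)=1,f(7)=343 ⇒ 344
[q^8] f(1)=1,f(2)=8,f(4)=64,f(8)=512 ⇒ 585
d|9:{1,3,9}  Σf=1+27+729=757

28, 73, 126, 252, 344, 585, 757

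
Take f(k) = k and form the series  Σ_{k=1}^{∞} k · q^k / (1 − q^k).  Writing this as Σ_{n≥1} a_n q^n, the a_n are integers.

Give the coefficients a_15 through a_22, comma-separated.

q^15  k|15↦f(k): 1:1 3:3 5:5 15:15  a_15=24
d|16:{16,8,4,2,1}  Σf=16+8+4+2+1=31
n=17: 1·17 17·1  f→[1+17]=18
q^18  k|18↦f(k): 18:18 9:9 6:6 3:3 2:2 1:1  a_18=39
n=19: 19·1 1·19  f→[19+1]=20
[q^20] f(20)=20,f(10)=10,f(5)=5,f(4)=4,f(2)=2,f(1)=1 ⇒ 42
[q^21] f(21)=21,f(7)=7,f(3)=3,f(1)=1 ⇒ 32
q^22  k|22↦f(k): 22:22 11:11 2:2 1:1  a_22=36

24, 31, 18, 39, 20, 42, 32, 36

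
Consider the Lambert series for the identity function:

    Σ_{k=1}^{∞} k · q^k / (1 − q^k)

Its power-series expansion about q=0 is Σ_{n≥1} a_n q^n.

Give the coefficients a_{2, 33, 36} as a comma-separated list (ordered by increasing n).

n=2: 1·2 2·1  f→[1+2]=3
[q^33] f(33)=33,f(11)=11,f(3)=3,f(1)=1 ⇒ 48
q^36  k|36↦f(k): 1:1 2:2 3:3 4:4 6:6 9:9 12:12 18:18 36:36  a_36=91

3, 48, 91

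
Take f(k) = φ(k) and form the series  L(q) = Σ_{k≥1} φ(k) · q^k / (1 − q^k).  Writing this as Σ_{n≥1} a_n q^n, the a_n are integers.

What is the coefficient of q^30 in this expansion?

d|30:{1,2,3,5,6,10,15,30}  Σφ=1+1+2+4+2+4+8+8=30

a_30 = 30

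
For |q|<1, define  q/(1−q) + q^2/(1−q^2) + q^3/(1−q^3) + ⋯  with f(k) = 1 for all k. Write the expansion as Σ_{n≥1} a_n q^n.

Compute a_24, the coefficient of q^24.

a_24 = 8

q^24  k|24↦f(k): 1:1 2:1 3:1 4:1 6:1 8:1 12:1 24:1  a_24=8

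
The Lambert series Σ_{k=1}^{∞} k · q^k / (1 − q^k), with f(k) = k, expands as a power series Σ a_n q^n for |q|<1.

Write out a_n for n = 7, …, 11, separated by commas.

n=7: 1·7 7·1  f→[1+7]=8
q^8  k|8↦f(k): 8:8 4:4 2:2 1:1  a_8=15
n=9: 1·9 3·3 9·1  f→[1+3+9]=13
q^10  k|10↦f(k): 10:10 5:5 2:2 1:1  a_10=18
q^11  k|11↦f(k): 1:1 11:11  a_11=12

8, 15, 13, 18, 12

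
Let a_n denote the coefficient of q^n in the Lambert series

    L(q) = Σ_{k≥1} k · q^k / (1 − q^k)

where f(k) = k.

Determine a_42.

d|42:{42,21,14,7,6,3,2,1}  Σf=42+21+14+7+6+3+2+1=96

a_42 = 96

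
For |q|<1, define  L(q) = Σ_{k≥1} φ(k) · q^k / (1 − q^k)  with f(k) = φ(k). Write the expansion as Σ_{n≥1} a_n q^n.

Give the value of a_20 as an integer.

d|20:{1,2,4,5,10,20}  Σφ=1+1+2+4+4+8=20

a_20 = 20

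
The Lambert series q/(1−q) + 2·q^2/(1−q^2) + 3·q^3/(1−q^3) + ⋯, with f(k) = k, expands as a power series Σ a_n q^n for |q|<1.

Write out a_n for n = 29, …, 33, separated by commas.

n=29: 1·29 29·1  f→[1+29]=30
[q^30] f(30)=30,f(15)=15,f(10)=10,f(6)=6,f(5)=5,f(3)=3,f(2)=2,f(1)=1 ⇒ 72
n=31: 1·31 31·1  f→[1+31]=32
q^32  k|32↦f(k): 32:32 16:16 8:8 4:4 2:2 1:1  a_32=63
q^33  k|33↦f(k): 33:33 11:11 3:3 1:1  a_33=48

30, 72, 32, 63, 48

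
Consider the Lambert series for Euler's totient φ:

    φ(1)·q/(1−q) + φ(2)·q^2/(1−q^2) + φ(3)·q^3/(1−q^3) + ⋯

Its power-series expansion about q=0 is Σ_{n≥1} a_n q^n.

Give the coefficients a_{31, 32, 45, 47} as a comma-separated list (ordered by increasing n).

[q^31] φ(1)=1,φ(31)=30 ⇒ 31
d|32:{1,2,4,8,16,32}  Σφ=1+1+2+4+8+16=32
d|45:{1,3,5,9,15,45}  Σφ=1+2+4+6+8+24=45
q^47  k|47↦φ(k): 1:1 47:46  a_47=47

31, 32, 45, 47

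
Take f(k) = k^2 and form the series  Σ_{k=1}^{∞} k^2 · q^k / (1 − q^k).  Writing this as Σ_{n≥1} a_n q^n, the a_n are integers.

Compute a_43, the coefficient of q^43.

d|43:{1,43}  Σf=1+1849=1850

a_43 = 1850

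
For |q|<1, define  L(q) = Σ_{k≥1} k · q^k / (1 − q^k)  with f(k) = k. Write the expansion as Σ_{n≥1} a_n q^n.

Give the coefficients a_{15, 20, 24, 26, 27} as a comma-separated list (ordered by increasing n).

24, 42, 60, 42, 40

q^15  k|15↦f(k): 1:1 3:3 5:5 15:15  a_15=24
q^20  k|20↦f(k): 1:1 2:2 4:4 5:5 10:10 20:20  a_20=42
q^24  k|24↦f(k): 24:24 12:12 8:8 6:6 4:4 3:3 2:2 1:1  a_24=60
[q^26] f(26)=26,f(13)=13,f(2)=2,f(1)=1 ⇒ 42
n=27: 27·1 9·3 3·9 1·27  f→[27+9+3+1]=40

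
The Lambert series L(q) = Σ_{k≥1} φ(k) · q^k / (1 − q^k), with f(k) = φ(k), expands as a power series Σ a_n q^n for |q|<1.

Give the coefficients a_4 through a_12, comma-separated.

n=4: 4·1 2·2 1·4  φ→[2+1+1]=4
n=5: 5·1 1·5  φ→[4+1]=5
[q^6] φ(6)=2,φ(3)=2,φ(2)=1,φ(1)=1 ⇒ 6
n=7: 1·7 7·1  φ→[1+6]=7
n=8: 8·1 4·2 2·4 1·8  φ→[4+2+1+1]=8
n=9: 1·9 3·3 9·1  φ→[1+2+6]=9
q^10  k|10↦φ(k): 1:1 2:1 5:4 10:4  a_10=10
[q^11] φ(11)=10,φ(1)=1 ⇒ 11
q^12  k|12↦φ(k): 12:4 6:2 4:2 3:2 2:1 1:1  a_12=12

4, 5, 6, 7, 8, 9, 10, 11, 12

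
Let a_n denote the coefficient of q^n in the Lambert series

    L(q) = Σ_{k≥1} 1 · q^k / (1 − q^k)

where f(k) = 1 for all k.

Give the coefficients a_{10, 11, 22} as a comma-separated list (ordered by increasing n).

[q^10] f(10)=1,f(5)=1,f(2)=1,f(1)=1 ⇒ 4
n=11: 1·11 11·1  f→[1+1]=2
[q^22] f(1)=1,f(2)=1,f(11)=1,f(22)=1 ⇒ 4

4, 2, 4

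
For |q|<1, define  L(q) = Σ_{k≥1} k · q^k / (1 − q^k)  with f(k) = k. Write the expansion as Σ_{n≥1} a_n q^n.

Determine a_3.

a_3 = 4

n=3: 1·3 3·1  f→[1+3]=4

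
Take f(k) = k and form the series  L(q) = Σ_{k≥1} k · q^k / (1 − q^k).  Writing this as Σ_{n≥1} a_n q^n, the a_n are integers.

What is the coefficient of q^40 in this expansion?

d|40:{1,2,4,5,8,10,20,40}  Σf=1+2+4+5+8+10+20+40=90

a_40 = 90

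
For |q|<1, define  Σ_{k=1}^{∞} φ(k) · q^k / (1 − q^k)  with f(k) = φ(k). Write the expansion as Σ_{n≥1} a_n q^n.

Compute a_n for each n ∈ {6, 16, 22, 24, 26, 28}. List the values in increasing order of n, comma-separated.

d|6:{1,2,3,6}  Σφ=1+1+2+2=6
d|16:{16,8,4,2,1}  Σφ=8+4+2+1+1=16
[q^22] φ(22)=10,φ(11)=10,φ(2)=1,φ(1)=1 ⇒ 22
n=24: 1·24 2·12 3·8 4·6 6·4 8·3 12·2 24·1  φ→[1+1+2+2+2+4+4+8]=24
n=26: 26·1 13·2 2·13 1·26  φ→[12+12+1+1]=26
d|28:{28,14,7,4,2,1}  Σφ=12+6+6+2+1+1=28

6, 16, 22, 24, 26, 28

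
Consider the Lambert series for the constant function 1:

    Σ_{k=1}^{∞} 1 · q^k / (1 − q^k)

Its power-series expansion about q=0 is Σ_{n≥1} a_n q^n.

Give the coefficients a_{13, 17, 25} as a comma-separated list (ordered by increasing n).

q^13  k|13↦f(k): 1:1 13:1  a_13=2
[q^17] f(1)=1,f(17)=1 ⇒ 2
q^25  k|25↦f(k): 1:1 5:1 25:1  a_25=3

2, 2, 3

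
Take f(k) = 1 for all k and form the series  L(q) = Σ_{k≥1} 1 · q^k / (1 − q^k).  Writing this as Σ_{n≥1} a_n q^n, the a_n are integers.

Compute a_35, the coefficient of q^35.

a_35 = 4

[q^35] f(35)=1,f(7)=1,f(5)=1,f(1)=1 ⇒ 4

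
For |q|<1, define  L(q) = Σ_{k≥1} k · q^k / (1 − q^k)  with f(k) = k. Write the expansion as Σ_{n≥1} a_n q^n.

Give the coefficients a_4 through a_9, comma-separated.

7, 6, 12, 8, 15, 13

[q^4] f(4)=4,f(2)=2,f(1)=1 ⇒ 7
d|5:{5,1}  Σf=5+1=6
n=6: 1·6 2·3 3·2 6·1  f→[1+2+3+6]=12
d|7:{7,1}  Σf=7+1=8
d|8:{8,4,2,1}  Σf=8+4+2+1=15
n=9: 9·1 3·3 1·9  f→[9+3+1]=13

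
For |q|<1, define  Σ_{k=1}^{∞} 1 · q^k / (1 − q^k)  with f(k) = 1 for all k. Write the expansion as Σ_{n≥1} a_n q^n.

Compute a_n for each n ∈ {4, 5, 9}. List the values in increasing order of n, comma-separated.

3, 2, 3

n=4: 4·1 2·2 1·4  f→[1+1+1]=3
d|5:{1,5}  Σf=1+1=2
[q^9] f(9)=1,f(3)=1,f(1)=1 ⇒ 3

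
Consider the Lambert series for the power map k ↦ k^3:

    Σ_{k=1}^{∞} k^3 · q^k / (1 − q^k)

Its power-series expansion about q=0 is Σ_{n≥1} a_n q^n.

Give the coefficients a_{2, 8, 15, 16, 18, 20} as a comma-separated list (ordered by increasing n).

9, 585, 3528, 4681, 6813, 9198

d|2:{1,2}  Σf=1+8=9
d|8:{8,4,2,1}  Σf=512+64+8+1=585
q^15  k|15↦f(k): 15:3375 5:125 3:27 1:1  a_15=3528
[q^16] f(1)=1,f(2)=8,f(4)=64,f(8)=512,f(16)=4096 ⇒ 4681
n=18: 1·18 2·9 3·6 6·3 9·2 18·1  f→[1+8+27+216+729+5832]=6813
n=20: 1·20 2·10 4·5 5·4 10·2 20·1  f→[1+8+64+125+1000+8000]=9198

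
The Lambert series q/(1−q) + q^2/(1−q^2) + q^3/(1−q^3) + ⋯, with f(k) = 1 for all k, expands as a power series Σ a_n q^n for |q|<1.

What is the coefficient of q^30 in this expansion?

a_30 = 8

d|30:{30,15,10,6,5,3,2,1}  Σf=1+1+1+1+1+1+1+1=8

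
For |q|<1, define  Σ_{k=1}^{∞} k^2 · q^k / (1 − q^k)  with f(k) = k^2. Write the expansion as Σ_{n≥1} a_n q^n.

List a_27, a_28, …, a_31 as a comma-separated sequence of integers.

820, 1050, 842, 1300, 962

n=27: 27·1 9·3 3·9 1·27  f→[729+81+9+1]=820
d|28:{1,2,4,7,14,28}  Σf=1+4+16+49+196+784=1050
d|29:{29,1}  Σf=841+1=842
q^30  k|30↦f(k): 30:900 15:225 10:100 6:36 5:25 3:9 2:4 1:1  a_30=1300
n=31: 1·31 31·1  f→[1+961]=962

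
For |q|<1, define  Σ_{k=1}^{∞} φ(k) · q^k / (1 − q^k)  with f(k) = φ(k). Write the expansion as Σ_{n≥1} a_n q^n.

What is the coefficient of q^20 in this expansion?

q^20  k|20↦φ(k): 20:8 10:4 5:4 4:2 2:1 1:1  a_20=20

a_20 = 20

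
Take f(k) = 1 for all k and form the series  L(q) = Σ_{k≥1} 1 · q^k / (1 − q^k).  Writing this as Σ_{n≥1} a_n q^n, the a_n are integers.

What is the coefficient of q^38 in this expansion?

a_38 = 4

[q^38] f(38)=1,f(19)=1,f(2)=1,f(1)=1 ⇒ 4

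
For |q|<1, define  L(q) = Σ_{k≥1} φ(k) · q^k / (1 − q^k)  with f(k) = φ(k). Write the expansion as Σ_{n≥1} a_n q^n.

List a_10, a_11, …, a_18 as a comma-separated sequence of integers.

[q^10] φ(10)=4,φ(5)=4,φ(2)=1,φ(1)=1 ⇒ 10
n=11: 1·11 11·1  φ→[1+10]=11
d|12:{1,2,3,4,6,12}  Σφ=1+1+2+2+2+4=12
[q^13] φ(1)=1,φ(13)=12 ⇒ 13
d|14:{1,2,7,14}  Σφ=1+1+6+6=14
q^15  k|15↦φ(k): 1:1 3:2 5:4 15:8  a_15=15
d|16:{1,2,4,8,16}  Σφ=1+1+2+4+8=16
q^17  k|17↦φ(k): 1:1 17:16  a_17=17
q^18  k|18↦φ(k): 18:6 9:6 6:2 3:2 2:1 1:1  a_18=18

10, 11, 12, 13, 14, 15, 16, 17, 18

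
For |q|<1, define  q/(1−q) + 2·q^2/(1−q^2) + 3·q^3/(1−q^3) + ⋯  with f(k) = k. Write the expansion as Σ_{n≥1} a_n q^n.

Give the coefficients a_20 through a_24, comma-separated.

n=20: 1·20 2·10 4·5 5·4 10·2 20·1  f→[1+2+4+5+10+20]=42
d|21:{21,7,3,1}  Σf=21+7+3+1=32
n=22: 1·22 2·11 11·2 22·1  f→[1+2+11+22]=36
q^23  k|23↦f(k): 23:23 1:1  a_23=24
q^24  k|24↦f(k): 1:1 2:2 3:3 4:4 6:6 8:8 12:12 24:24  a_24=60

42, 32, 36, 24, 60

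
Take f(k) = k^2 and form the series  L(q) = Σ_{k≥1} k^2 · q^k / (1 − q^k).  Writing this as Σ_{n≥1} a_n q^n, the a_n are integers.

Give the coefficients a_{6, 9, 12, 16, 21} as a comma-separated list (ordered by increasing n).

q^6  k|6↦f(k): 6:36 3:9 2:4 1:1  a_6=50
n=9: 9·1 3·3 1·9  f→[81+9+1]=91
d|12:{12,6,4,3,2,1}  Σf=144+36+16+9+4+1=210
n=16: 1·16 2·8 4·4 8·2 16·1  f→[1+4+16+64+256]=341
n=21: 21·1 7·3 3·7 1·21  f→[441+49+9+1]=500

50, 91, 210, 341, 500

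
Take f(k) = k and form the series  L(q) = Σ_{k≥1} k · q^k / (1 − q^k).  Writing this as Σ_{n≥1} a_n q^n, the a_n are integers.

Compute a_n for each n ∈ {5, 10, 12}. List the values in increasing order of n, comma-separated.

n=5: 5·1 1·5  f→[5+1]=6
[q^10] f(10)=10,f(5)=5,f(2)=2,f(1)=1 ⇒ 18
[q^12] f(1)=1,f(2)=2,f(3)=3,f(4)=4,f(6)=6,f(12)=12 ⇒ 28

6, 18, 28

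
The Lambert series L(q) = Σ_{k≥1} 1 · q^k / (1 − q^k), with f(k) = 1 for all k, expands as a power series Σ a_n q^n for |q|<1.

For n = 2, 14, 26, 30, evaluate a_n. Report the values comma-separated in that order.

2, 4, 4, 8

[q^2] f(1)=1,f(2)=1 ⇒ 2
[q^14] f(1)=1,f(2)=1,f(7)=1,f(14)=1 ⇒ 4
[q^26] f(1)=1,f(2)=1,f(13)=1,f(26)=1 ⇒ 4
q^30  k|30↦f(k): 30:1 15:1 10:1 6:1 5:1 3:1 2:1 1:1  a_30=8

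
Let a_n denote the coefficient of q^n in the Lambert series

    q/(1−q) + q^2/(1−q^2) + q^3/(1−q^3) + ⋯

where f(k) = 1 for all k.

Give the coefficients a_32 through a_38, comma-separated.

6, 4, 4, 4, 9, 2, 4

[q^32] f(1)=1,f(2)=1,f(4)=1,f(8)=1,f(16)=1,f(32)=1 ⇒ 6
d|33:{1,3,11,33}  Σf=1+1+1+1=4
n=34: 1·34 2·17 17·2 34·1  f→[1+1+1+1]=4
d|35:{1,5,7,35}  Σf=1+1+1+1=4
q^36  k|36↦f(k): 1:1 2:1 3:1 4:1 6:1 9:1 12:1 18:1 36:1  a_36=9
q^37  k|37↦f(k): 37:1 1:1  a_37=2
d|38:{1,2,19,38}  Σf=1+1+1+1=4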